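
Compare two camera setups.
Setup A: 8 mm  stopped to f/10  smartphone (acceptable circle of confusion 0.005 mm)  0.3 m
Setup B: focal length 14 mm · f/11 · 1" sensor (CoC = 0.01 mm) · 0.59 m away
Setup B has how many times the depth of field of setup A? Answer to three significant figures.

Setup A: H = 8²/(10×0.005) + 8 ≈ 1288.0 mm; DoF = Df − Dn = 388.66 − 244.27 ≈ 144.39 mm.
Setup B: H = 14²/(11×0.01) + 14 ≈ 1795.8 mm; DoF = Df − Dn = 871.83 − 445.87 ≈ 425.96 mm.
Ratio = 425.96 / 144.39 ≈ 2.95.

2.95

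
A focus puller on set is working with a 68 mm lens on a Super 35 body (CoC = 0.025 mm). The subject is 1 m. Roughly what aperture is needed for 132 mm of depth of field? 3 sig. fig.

f/13

Write h = H − f = f²/(N·c). The thin-lens limits are Dn = s·h/(h + (s−f)) and Df = s·h/(h − (s−f)), so DoF = Df − Dn = 2·s·(s−f)·h / (h² − (s−f)²).
That is a quadratic in h: DoF·h² − 2·s·(s−f)·h − DoF·(s−f)² = 0 ⇒ h = (s−f)·(s + √(s² + DoF²)) / DoF = 932 × (1000 + √(1000² + 132²)) / 132 = 932 × (1000 + 1008.67) / 132 ≈ 14182 mm.
Then N = f²/(c·h) = 68² / (0.025 × 14182) = 4624 / 354.56 ≈ 13.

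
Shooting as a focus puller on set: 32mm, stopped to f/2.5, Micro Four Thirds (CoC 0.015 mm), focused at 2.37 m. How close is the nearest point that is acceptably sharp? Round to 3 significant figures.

Hyperfocal distance H = f²/(N·c) + f = 32²/(2.5 × 0.015) + 32 = 1024/0.0375 + 32 ≈ 27338.7 mm ≈ 27.34 m.
Near limit Dn = s·(H − f)/(H + s − 2f) = 2370 × (27338.7 − 32) / (27338.7 + 2370 − 2 × 32) = 2370 × 27306.7 / 29644.7 ≈ 2183.1 mm ≈ 2.18 m.

2.18 m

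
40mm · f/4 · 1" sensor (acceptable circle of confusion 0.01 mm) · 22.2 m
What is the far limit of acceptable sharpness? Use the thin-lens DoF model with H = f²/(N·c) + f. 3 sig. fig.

49.8 m

Hyperfocal distance H = f²/(N·c) + f = 40²/(4 × 0.01) + 40 = 1600/0.04 + 40 ≈ 40040.0 mm ≈ 40.04 m.
Far limit Df = s·(H − f)/(H − s) = 22200 × (40040.0 − 40) / (40040.0 − 22200) = 22200 × 40000.0 / 17840.0 ≈ 49776 mm ≈ 49.8 m.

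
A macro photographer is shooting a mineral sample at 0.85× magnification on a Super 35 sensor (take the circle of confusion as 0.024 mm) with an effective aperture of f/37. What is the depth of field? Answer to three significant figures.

At magnification m, DoF ≈ 2·N_eff·c/m² = 2 × 37 × 0.024 / 0.85² = 1.776 / 0.7225 ≈ 2.46 mm.

2.46 mm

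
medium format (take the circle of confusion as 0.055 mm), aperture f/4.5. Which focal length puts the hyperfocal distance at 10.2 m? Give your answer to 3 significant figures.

50.1 mm

From H = f²/(N·c) + f, with f ≪ H: f ≈ √(H·N·c) = √(10200 × 4.5 × 0.055) = √2524.5 ≈ 50.24 mm.
Exact: f² + N·c·f − N·c·H = 0 ⇒ f = (−N·c + √((N·c)² + 4·N·c·H))/2 = (−0.2475 + √10098)/2 ≈ 50.121 mm ≈ 50.1 mm.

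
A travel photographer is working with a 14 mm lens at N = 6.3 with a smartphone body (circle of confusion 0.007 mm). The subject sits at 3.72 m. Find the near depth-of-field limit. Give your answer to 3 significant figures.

2.03 m

Hyperfocal distance H = f²/(N·c) + f = 14²/(6.3 × 0.007) + 14 = 196/0.0441 + 14 ≈ 4458.4 mm ≈ 4.458 m.
Near limit Dn = s·(H − f)/(H + s − 2f) = 3720 × (4458.4 − 14) / (4458.4 + 3720 − 2 × 14) = 3720 × 4444.4 / 8150.4 ≈ 2028.5 mm ≈ 2.03 m.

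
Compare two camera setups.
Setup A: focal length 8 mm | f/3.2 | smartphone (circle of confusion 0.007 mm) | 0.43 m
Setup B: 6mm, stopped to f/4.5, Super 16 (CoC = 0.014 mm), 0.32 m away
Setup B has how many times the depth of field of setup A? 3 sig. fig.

Setup A: H = 8²/(3.2×0.007) + 8 ≈ 2865.1 mm; DoF = Df − Dn = 504.52 − 374.66 ≈ 129.86 mm.
Setup B: H = 6²/(4.5×0.014) + 6 ≈ 577.4 mm; DoF = Df − Dn = 710.32 − 206.52 ≈ 503.80 mm.
Ratio = 503.80 / 129.86 ≈ 3.88.

3.88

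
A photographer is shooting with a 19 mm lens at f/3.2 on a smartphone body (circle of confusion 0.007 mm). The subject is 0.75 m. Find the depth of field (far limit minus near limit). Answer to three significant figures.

68.2 mm

Hyperfocal distance H = f²/(N·c) + f = 19²/(3.2 × 0.007) + 19 = 361/0.0224 + 19 ≈ 16135.1 mm ≈ 16.14 m.
Near limit Dn = s·(H − f)/(H + s − 2f) = 750 × (16135.1 − 19) / (16135.1 + 750 − 2 × 19) = 750 × 16116.1 / 16847.1 ≈ 717.457 mm.
Far limit Df = s·(H − f)/(H − s) = 750 × (16135.1 − 19) / (16135.1 − 750) = 750 × 16116.1 / 15385.1 ≈ 785.635 mm.
Depth of field = Df − Dn = 785.635 − 717.457 ≈ 68.178 mm.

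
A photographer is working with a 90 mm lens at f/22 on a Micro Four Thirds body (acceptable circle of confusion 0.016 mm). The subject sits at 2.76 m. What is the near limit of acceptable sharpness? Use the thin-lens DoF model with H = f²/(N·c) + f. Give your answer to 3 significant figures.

Hyperfocal distance H = f²/(N·c) + f = 90²/(22 × 0.016) + 90 = 8100/0.352 + 90 ≈ 23101.4 mm ≈ 23.10 m.
Near limit Dn = s·(H − f)/(H + s − 2f) = 2760 × (23101.4 − 90) / (23101.4 + 2760 − 2 × 90) = 2760 × 23011.4 / 25681.4 ≈ 2473.1 mm ≈ 2.47 m.

2.47 m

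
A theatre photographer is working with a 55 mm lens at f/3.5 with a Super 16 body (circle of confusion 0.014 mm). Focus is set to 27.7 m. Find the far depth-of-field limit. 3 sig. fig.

Hyperfocal distance H = f²/(N·c) + f = 55²/(3.5 × 0.014) + 55 = 3025/0.049 + 55 ≈ 61789.7 mm ≈ 61.79 m.
Far limit Df = s·(H − f)/(H − s) = 27700 × (61789.7 − 55) / (61789.7 − 27700) = 27700 × 61734.7 / 34089.7 ≈ 50163 mm ≈ 50.2 m.

50.2 m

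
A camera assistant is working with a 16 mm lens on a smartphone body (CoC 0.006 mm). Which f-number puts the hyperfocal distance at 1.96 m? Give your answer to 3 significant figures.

f/21.9

Rearrange H = f²/(N·c) + f for N: N = f² / ((H − f)·c).
N = 16² / ((1960 − 16) × 0.006) = 256 / 11.66 ≈ 21.9.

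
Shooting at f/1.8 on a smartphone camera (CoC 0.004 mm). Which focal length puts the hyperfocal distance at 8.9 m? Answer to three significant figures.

From H = f²/(N·c) + f, with f ≪ H: f ≈ √(H·N·c) = √(8900 × 1.8 × 0.004) = √64.080 ≈ 8.005 mm.
Exact: f² + N·c·f − N·c·H = 0 ⇒ f = (−N·c + √((N·c)² + 4·N·c·H))/2 = (−0.0072 + √256.32)/2 ≈ 8.0014 mm ≈ 8.00 mm.

8.00 mm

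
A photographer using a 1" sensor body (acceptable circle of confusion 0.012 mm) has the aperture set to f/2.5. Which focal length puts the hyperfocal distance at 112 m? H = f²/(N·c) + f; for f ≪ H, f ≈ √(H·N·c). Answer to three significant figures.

From H = f²/(N·c) + f, with f ≪ H: f ≈ √(H·N·c) = √(112000 × 2.5 × 0.012) = √3360.0 ≈ 57.97 mm.
The +f correction barely moves this — solving exactly, f² + N·c·f − N·c·H = 0 ⇒ f = (−N·c + √((N·c)² + 4·N·c·H))/2 = (−0.03 + √13440)/2 ≈ 57.951 mm, so f ≈ 58.0 mm.

58.0 mm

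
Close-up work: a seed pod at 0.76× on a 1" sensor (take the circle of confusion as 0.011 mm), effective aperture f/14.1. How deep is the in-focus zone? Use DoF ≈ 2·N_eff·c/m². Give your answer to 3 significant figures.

0.537 mm

At magnification m, DoF ≈ 2·N_eff·c/m² = 2 × 14.1 × 0.011 / 0.76² = 0.3102 / 0.5776 ≈ 0.537 mm.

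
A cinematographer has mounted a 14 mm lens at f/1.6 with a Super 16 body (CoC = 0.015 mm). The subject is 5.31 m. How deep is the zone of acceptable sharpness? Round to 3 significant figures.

11.9 m

Hyperfocal distance H = f²/(N·c) + f = 14²/(1.6 × 0.015) + 14 = 196/0.024 + 14 ≈ 8180.7 mm ≈ 8.181 m.
Near limit Dn = s·(H − f)/(H + s − 2f) = 5310 × (8180.7 − 14) / (8180.7 + 5310 − 2 × 14) = 5310 × 8166.7 / 13462.7 ≈ 3221 mm.
Far limit Df = s·(H − f)/(H − s) = 5310 × (8180.7 − 14) / (8180.7 − 5310) = 5310 × 8166.7 / 2870.7 ≈ 15106 mm.
Depth of field = Df − Dn = 15106 − 3221 ≈ 11885 mm ≈ 11.9 m.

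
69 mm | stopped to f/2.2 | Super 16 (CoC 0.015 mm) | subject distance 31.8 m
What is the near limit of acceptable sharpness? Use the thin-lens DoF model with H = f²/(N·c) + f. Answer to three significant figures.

26.1 m

Hyperfocal distance H = f²/(N·c) + f = 69²/(2.2 × 0.015) + 69 = 4761/0.033 + 69 ≈ 144341.7 mm ≈ 144.3 m.
Near limit Dn = s·(H − f)/(H + s − 2f) = 31800 × (144341.7 − 69) / (144341.7 + 31800 − 2 × 69) = 31800 × 144272.7 / 176003.7 ≈ 26067 mm ≈ 26.1 m.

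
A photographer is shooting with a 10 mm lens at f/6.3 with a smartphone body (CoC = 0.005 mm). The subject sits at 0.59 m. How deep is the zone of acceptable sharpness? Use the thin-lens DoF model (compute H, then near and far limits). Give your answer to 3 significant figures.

Hyperfocal distance H = f²/(N·c) + f = 10²/(6.3 × 0.005) + 10 = 100/0.0315 + 10 ≈ 3184.6 mm ≈ 3.185 m.
Near limit Dn = s·(H − f)/(H + s − 2f) = 590 × (3184.6 − 10) / (3184.6 + 590 − 2 × 10) = 590 × 3174.6 / 3754.6 ≈ 498.86 mm.
Far limit Df = s·(H − f)/(H − s) = 590 × (3184.6 − 10) / (3184.6 − 590) = 590 × 3174.6 / 2594.6 ≈ 721.89 mm.
Depth of field = Df − Dn = 721.89 − 498.86 ≈ 223.03 mm.

223 mm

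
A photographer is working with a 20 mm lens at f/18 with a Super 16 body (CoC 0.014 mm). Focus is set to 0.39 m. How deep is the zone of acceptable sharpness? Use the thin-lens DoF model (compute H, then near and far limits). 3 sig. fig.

192 mm

Hyperfocal distance H = f²/(N·c) + f = 20²/(18 × 0.014) + 20 = 400/0.252 + 20 ≈ 1607.3 mm ≈ 1.607 m.
Near limit Dn = s·(H − f)/(H + s − 2f) = 390 × (1607.3 − 20) / (1607.3 + 390 − 2 × 20) = 390 × 1587.3 / 1957.3 ≈ 316.28 mm.
Far limit Df = s·(H − f)/(H − s) = 390 × (1607.3 − 20) / (1607.3 − 390) = 390 × 1587.3 / 1217.3 ≈ 508.54 mm.
Depth of field = Df − Dn = 508.54 − 316.28 ≈ 192.26 mm.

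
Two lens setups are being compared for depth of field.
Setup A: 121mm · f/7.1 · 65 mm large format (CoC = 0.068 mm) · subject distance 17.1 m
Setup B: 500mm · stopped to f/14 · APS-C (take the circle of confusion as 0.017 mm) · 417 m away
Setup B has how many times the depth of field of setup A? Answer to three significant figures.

Setup A: H = 121²/(7.1×0.068) + 121 ≈ 30446.2 mm; DoF = Df − Dn = 38855 − 10962 ≈ 27893 mm.
Setup B: H = 500²/(14×0.017) + 500 ≈ 1050920.2 mm; DoF = Df − Dn = 690979 − 298602 ≈ 392377 mm.
Ratio = 392377 / 27893 ≈ 14.1.

14.1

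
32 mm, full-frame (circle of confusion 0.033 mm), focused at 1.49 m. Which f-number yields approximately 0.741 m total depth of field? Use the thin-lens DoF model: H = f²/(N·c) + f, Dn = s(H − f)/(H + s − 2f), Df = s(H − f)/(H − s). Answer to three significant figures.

Write h = H − f = f²/(N·c). The thin-lens limits are Dn = s·h/(h + (s−f)) and Df = s·h/(h − (s−f)), so DoF = Df − Dn = 2·s·(s−f)·h / (h² − (s−f)²).
That is a quadratic in h: DoF·h² − 2·s·(s−f)·h − DoF·(s−f)² = 0 ⇒ h = (s−f)·(s + √(s² + DoF²)) / DoF = 1458 × (1490 + √(1490² + 741²)) / 741 = 1458 × (1490 + 1664.09) / 741 ≈ 6206.0 mm.
Then N = f²/(c·h) = 32² / (0.033 × 6206.0) = 1024 / 204.80 ≈ 5.

f/5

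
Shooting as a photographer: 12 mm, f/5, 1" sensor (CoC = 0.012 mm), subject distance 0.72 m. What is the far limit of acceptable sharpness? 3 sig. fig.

Hyperfocal distance H = f²/(N·c) + f = 12²/(5 × 0.012) + 12 = 144/0.06 + 12 ≈ 2412.0 mm ≈ 2.412 m.
Far limit Df = s·(H − f)/(H − s) = 720 × (2412.0 − 12) / (2412.0 − 720) = 720 × 2400.0 / 1692.0 ≈ 1021.3 mm ≈ 1.02 m.

1.02 m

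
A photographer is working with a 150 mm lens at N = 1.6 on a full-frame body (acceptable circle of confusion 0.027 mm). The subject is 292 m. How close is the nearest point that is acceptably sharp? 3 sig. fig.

187 m

Hyperfocal distance H = f²/(N·c) + f = 150²/(1.6 × 0.027) + 150 = 22500/0.0432 + 150 ≈ 520983.3 mm ≈ 521.0 m.
Near limit Dn = s·(H − f)/(H + s − 2f) = 292000 × (520983.3 − 150) / (520983.3 + 292000 − 2 × 150) = 292000 × 520833.3 / 812683.3 ≈ 187137 mm ≈ 187 m.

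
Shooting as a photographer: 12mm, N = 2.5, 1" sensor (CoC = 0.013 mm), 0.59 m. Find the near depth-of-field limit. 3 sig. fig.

0.522 m

Hyperfocal distance H = f²/(N·c) + f = 12²/(2.5 × 0.013) + 12 = 144/0.0325 + 12 ≈ 4442.8 mm ≈ 4.443 m.
Near limit Dn = s·(H − f)/(H + s − 2f) = 590 × (4442.8 − 12) / (4442.8 + 590 − 2 × 12) = 590 × 4430.8 / 5008.8 ≈ 521.92 mm ≈ 0.522 m.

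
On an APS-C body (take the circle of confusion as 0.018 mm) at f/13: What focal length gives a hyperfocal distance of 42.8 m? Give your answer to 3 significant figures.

From H = f²/(N·c) + f, with f ≪ H: f ≈ √(H·N·c) = √(42800 × 13 × 0.018) = √10015 ≈ 100.1 mm.
The +f correction barely moves this — solving exactly, f² + N·c·f − N·c·H = 0 ⇒ f = (−N·c + √((N·c)² + 4·N·c·H))/2 = (−0.234 + √40061)/2 ≈ 99.959 mm, so f ≈ 100 mm.

100 mm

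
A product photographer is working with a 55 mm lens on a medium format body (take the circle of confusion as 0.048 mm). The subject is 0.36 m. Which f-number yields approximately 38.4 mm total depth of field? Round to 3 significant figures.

f/11

Write h = H − f = f²/(N·c). The thin-lens limits are Dn = s·h/(h + (s−f)) and Df = s·h/(h − (s−f)), so DoF = Df − Dn = 2·s·(s−f)·h / (h² − (s−f)²).
That is a quadratic in h: DoF·h² − 2·s·(s−f)·h − DoF·(s−f)² = 0 ⇒ h = (s−f)·(s + √(s² + DoF²)) / DoF = 305 × (360 + √(360² + 38.4²)) / 38.4 = 305 × (360 + 362.042) / 38.4 ≈ 5735.0 mm.
Then N = f²/(c·h) = 55² / (0.048 × 5735.0) = 3025 / 275.28 ≈ 11.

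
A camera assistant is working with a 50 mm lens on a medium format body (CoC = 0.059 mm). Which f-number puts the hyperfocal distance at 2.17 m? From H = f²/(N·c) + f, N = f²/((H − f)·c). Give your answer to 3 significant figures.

f/20

Rearrange H = f²/(N·c) + f for N: N = f² / ((H − f)·c).
N = 50² / ((2170 − 50) × 0.059) = 2500 / 125.1 ≈ 20.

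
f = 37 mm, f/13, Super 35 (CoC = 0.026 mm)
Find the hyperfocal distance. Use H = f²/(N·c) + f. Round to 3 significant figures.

4.09 m

Hyperfocal distance H = f²/(N·c) + f = 37²/(13 × 0.026) + 37 = 1369/0.338 + 37 ≈ 4087.3 mm ≈ 4.09 m.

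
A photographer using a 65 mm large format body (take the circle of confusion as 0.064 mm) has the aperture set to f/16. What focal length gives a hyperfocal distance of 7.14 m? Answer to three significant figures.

From H = f²/(N·c) + f, with f ≪ H: f ≈ √(H·N·c) = √(7140 × 16 × 0.064) = √7311.4 ≈ 85.51 mm.
Exact: f² + N·c·f − N·c·H = 0 ⇒ f = (−N·c + √((N·c)² + 4·N·c·H))/2 = (−1.024 + √29246)/2 ≈ 84.996 mm ≈ 85.0 mm.

85.0 mm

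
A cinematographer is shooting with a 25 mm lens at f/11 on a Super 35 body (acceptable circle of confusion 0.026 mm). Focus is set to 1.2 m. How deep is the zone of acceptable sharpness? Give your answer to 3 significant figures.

1.82 m

Hyperfocal distance H = f²/(N·c) + f = 25²/(11 × 0.026) + 25 = 625/0.286 + 25 ≈ 2210.3 mm ≈ 2.210 m.
Near limit Dn = s·(H − f)/(H + s − 2f) = 1200 × (2210.3 − 25) / (2210.3 + 1200 − 2 × 25) = 1200 × 2185.3 / 3360.3 ≈ 780.4 mm.
Far limit Df = s·(H − f)/(H − s) = 1200 × (2210.3 − 25) / (2210.3 − 1200) = 1200 × 2185.3 / 1010.3 ≈ 2595.6 mm.
Depth of field = Df − Dn = 2595.6 − 780.4 ≈ 1815.2 mm ≈ 1.82 m.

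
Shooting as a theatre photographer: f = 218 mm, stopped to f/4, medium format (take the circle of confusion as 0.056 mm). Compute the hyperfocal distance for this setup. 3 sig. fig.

212 m

Hyperfocal distance H = f²/(N·c) + f = 218²/(4 × 0.056) + 218 = 47524/0.224 + 218 ≈ 212378.7 mm ≈ 212 m.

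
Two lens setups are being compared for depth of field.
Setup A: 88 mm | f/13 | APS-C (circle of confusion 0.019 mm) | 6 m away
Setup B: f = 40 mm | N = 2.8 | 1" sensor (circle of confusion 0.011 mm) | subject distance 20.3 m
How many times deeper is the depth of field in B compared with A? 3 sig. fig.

7.96

Setup A: H = 88²/(13×0.019) + 88 ≈ 31440.2 mm; DoF = Df − Dn = 7394.3 − 5048.1 ≈ 2346.2 mm.
Setup B: H = 40²/(2.8×0.011) + 40 ≈ 51988.1 mm; DoF = Df − Dn = 33279 − 14604 ≈ 18675 mm.
Ratio = 18675 / 2346.2 ≈ 7.96.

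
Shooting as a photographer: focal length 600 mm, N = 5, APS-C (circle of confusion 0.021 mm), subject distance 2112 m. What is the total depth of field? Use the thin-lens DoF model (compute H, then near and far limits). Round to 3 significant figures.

4190 m

Hyperfocal distance H = f²/(N·c) + f = 600²/(5 × 0.021) + 600 = 360000/0.105 + 600 ≈ 3429171.4 mm ≈ 3429 m.
Near limit Dn = s·(H − f)/(H + s − 2f) = 2112000 × (3429171.4 − 600) / (3429171.4 + 2112000 − 2 × 600) = 2112000 × 3428571.4 / 5539971.4 ≈ 1307072 mm.
Far limit Df = s·(H − f)/(H − s) = 2112000 × (3429171.4 − 600) / (3429171.4 − 2112000) = 2112000 × 3428571.4 / 1317171.4 ≈ 5497495 mm.
Depth of field = Df − Dn = 5497495 − 1307072 ≈ 4190423 mm ≈ 4190 m.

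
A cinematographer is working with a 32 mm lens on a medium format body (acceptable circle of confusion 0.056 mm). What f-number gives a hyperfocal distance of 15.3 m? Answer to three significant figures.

Rearrange H = f²/(N·c) + f for N: N = f² / ((H − f)·c).
N = 32² / ((15300 − 32) × 0.056) = 1024 / 855.0 ≈ 1.20.

f/1.20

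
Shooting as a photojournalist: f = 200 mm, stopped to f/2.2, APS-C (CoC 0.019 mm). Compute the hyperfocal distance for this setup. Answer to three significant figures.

957 m

Hyperfocal distance H = f²/(N·c) + f = 200²/(2.2 × 0.019) + 200 = 40000/0.0418 + 200 ≈ 957137.8 mm ≈ 957 m.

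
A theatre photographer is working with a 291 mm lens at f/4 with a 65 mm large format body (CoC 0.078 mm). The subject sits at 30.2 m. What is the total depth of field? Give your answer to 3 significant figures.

Hyperfocal distance H = f²/(N·c) + f = 291²/(4 × 0.078) + 291 = 84681/0.312 + 291 ≈ 271704.5 mm ≈ 271.7 m.
Near limit Dn = s·(H − f)/(H + s − 2f) = 30200 × (271704.5 − 291) / (271704.5 + 30200 − 2 × 291) = 30200 × 271413.5 / 301322.5 ≈ 27202.4 mm.
Far limit Df = s·(H − f)/(H − s) = 30200 × (271704.5 − 291) / (271704.5 − 30200) = 30200 × 271413.5 / 241504.5 ≈ 33940.1 mm.
Depth of field = Df − Dn = 33940.1 − 27202.4 ≈ 6737.7 mm ≈ 6.74 m.

6.74 m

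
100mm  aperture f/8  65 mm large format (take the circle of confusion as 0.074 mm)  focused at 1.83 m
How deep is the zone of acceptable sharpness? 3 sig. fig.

379 mm

Hyperfocal distance H = f²/(N·c) + f = 100²/(8 × 0.074) + 100 = 10000/0.592 + 100 ≈ 16991.9 mm ≈ 16.99 m.
Near limit Dn = s·(H − f)/(H + s − 2f) = 1830 × (16991.9 − 100) / (16991.9 + 1830 − 2 × 100) = 1830 × 16891.9 / 18621.9 ≈ 1659.99 mm.
Far limit Df = s·(H − f)/(H − s) = 1830 × (16991.9 − 100) / (16991.9 − 1830) = 1830 × 16891.9 / 15161.9 ≈ 2038.81 mm.
Depth of field = Df − Dn = 2038.81 − 1659.99 ≈ 378.82 mm.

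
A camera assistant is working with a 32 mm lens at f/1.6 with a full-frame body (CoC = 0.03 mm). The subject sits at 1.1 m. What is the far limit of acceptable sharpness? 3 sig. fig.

1.16 m

Hyperfocal distance H = f²/(N·c) + f = 32²/(1.6 × 0.03) + 32 = 1024/0.048 + 32 ≈ 21365.3 mm ≈ 21.37 m.
Far limit Df = s·(H − f)/(H − s) = 1100 × (21365.3 − 32) / (21365.3 − 1100) = 1100 × 21333.3 / 20265.3 ≈ 1158.0 mm ≈ 1.16 m.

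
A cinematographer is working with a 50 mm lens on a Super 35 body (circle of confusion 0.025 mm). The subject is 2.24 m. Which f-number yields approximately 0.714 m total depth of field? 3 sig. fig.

Write h = H − f = f²/(N·c). The thin-lens limits are Dn = s·h/(h + (s−f)) and Df = s·h/(h − (s−f)), so DoF = Df − Dn = 2·s·(s−f)·h / (h² − (s−f)²).
That is a quadratic in h: DoF·h² − 2·s·(s−f)·h − DoF·(s−f)² = 0 ⇒ h = (s−f)·(s + √(s² + DoF²)) / DoF = 2190 × (2240 + √(2240² + 714²)) / 714 = 2190 × (2240 + 2351.04) / 714 ≈ 14082 mm.
Then N = f²/(c·h) = 50² / (0.025 × 14082) = 2500 / 352.04 ≈ 7.10.

f/7.10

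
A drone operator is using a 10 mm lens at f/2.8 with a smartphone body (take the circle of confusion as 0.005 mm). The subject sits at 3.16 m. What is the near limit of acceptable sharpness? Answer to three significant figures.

2.19 m

Hyperfocal distance H = f²/(N·c) + f = 10²/(2.8 × 0.005) + 10 = 100/0.014 + 10 ≈ 7152.9 mm ≈ 7.153 m.
Near limit Dn = s·(H − f)/(H + s − 2f) = 3160 × (7152.9 − 10) / (7152.9 + 3160 − 2 × 10) = 3160 × 7142.9 / 10292.9 ≈ 2192.9 mm ≈ 2.19 m.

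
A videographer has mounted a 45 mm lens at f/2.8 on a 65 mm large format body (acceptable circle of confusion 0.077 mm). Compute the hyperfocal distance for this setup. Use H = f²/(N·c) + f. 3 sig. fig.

Hyperfocal distance H = f²/(N·c) + f = 45²/(2.8 × 0.077) + 45 = 2025/0.2156 + 45 ≈ 9437.4 mm ≈ 9.44 m.

9.44 m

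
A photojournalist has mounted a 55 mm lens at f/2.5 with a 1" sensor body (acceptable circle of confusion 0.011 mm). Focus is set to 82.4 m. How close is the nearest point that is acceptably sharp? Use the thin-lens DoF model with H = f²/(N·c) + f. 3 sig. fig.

Hyperfocal distance H = f²/(N·c) + f = 55²/(2.5 × 0.011) + 55 = 3025/0.0275 + 55 ≈ 110055.0 mm ≈ 110.1 m.
Near limit Dn = s·(H − f)/(H + s − 2f) = 82400 × (110055.0 − 55) / (110055.0 + 82400 − 2 × 55) = 82400 × 110000.0 / 192345.0 ≈ 47124 mm ≈ 47.1 m.

47.1 m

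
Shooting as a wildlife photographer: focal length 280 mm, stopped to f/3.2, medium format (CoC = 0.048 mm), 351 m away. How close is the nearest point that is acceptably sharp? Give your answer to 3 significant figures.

Hyperfocal distance H = f²/(N·c) + f = 280²/(3.2 × 0.048) + 280 = 78400/0.1536 + 280 ≈ 510696.7 mm ≈ 510.7 m.
Near limit Dn = s·(H − f)/(H + s − 2f) = 351000 × (510696.7 − 280) / (510696.7 + 351000 − 2 × 280) = 351000 × 510416.7 / 861136.7 ≈ 208046 mm ≈ 208 m.

208 m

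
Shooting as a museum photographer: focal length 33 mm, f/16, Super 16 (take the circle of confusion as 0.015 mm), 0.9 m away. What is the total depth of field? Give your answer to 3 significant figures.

357 mm

Hyperfocal distance H = f²/(N·c) + f = 33²/(16 × 0.015) + 33 = 1089/0.24 + 33 ≈ 4570.5 mm ≈ 4.571 m.
Near limit Dn = s·(H − f)/(H + s − 2f) = 900 × (4570.5 − 33) / (4570.5 + 900 − 2 × 33) = 900 × 4537.5 / 5404.5 ≈ 755.62 mm.
Far limit Df = s·(H − f)/(H − s) = 900 × (4570.5 − 33) / (4570.5 − 900) = 900 × 4537.5 / 3670.5 ≈ 1112.59 mm.
Depth of field = Df − Dn = 1112.59 − 755.62 ≈ 356.97 mm.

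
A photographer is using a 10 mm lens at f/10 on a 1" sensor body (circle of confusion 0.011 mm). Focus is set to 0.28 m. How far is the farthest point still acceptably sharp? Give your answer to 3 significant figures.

Hyperfocal distance H = f²/(N·c) + f = 10²/(10 × 0.011) + 10 = 100/0.11 + 10 ≈ 919.1 mm ≈ 0.919 m.
Far limit Df = s·(H − f)/(H − s) = 280 × (919.1 − 10) / (919.1 − 280) = 280 × 909.1 / 639.1 ≈ 398.29 mm.

398 mm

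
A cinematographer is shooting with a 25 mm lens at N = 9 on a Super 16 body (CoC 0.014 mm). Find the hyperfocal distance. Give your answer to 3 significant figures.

4.99 m

Hyperfocal distance H = f²/(N·c) + f = 25²/(9 × 0.014) + 25 = 625/0.126 + 25 ≈ 4985.3 mm ≈ 4.99 m.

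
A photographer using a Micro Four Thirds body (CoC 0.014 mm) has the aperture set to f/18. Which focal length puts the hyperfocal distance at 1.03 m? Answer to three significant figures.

16.0 mm

From H = f²/(N·c) + f, with f ≪ H: f ≈ √(H·N·c) = √(1030 × 18 × 0.014) = √259.56 ≈ 16.11 mm.
Exact: f² + N·c·f − N·c·H = 0 ⇒ f = (−N·c + √((N·c)² + 4·N·c·H))/2 = (−0.252 + √1038.3)/2 ≈ 15.985 mm ≈ 16.0 mm.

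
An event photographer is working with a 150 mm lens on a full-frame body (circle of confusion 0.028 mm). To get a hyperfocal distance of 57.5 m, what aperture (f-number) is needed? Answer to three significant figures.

Rearrange H = f²/(N·c) + f for N: N = f² / ((H − f)·c).
N = 150² / ((57500 − 150) × 0.028) = 22500 / 1606 ≈ 14.

f/14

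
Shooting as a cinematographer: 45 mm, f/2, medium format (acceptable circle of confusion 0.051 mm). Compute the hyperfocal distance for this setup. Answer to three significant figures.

19.9 m

Hyperfocal distance H = f²/(N·c) + f = 45²/(2 × 0.051) + 45 = 2025/0.102 + 45 ≈ 19897.9 mm ≈ 19.9 m.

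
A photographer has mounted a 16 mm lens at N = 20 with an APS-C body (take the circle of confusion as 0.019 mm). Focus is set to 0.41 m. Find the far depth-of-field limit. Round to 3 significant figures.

Hyperfocal distance H = f²/(N·c) + f = 16²/(20 × 0.019) + 16 = 256/0.38 + 16 ≈ 689.7 mm ≈ 0.690 m.
Far limit Df = s·(H − f)/(H − s) = 410 × (689.7 − 16) / (689.7 − 410) = 410 × 673.7 / 279.7 ≈ 987.58 mm ≈ 0.988 m.

0.988 m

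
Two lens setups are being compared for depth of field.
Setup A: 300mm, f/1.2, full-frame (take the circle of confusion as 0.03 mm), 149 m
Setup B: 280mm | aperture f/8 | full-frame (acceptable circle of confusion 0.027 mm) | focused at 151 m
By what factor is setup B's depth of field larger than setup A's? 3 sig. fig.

8.52

Setup A: H = 300²/(1.2×0.03) + 300 ≈ 2500300.0 mm; DoF = Df − Dn = 158423 − 140635 ≈ 17788 mm.
Setup B: H = 280²/(8×0.027) + 280 ≈ 363243.0 mm; DoF = Df − Dn = 258230 − 106695 ≈ 151535 mm.
Ratio = 151535 / 17788 ≈ 8.52.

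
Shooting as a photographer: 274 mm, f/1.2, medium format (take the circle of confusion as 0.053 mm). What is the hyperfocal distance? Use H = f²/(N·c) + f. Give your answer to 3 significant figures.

1180 m

Hyperfocal distance H = f²/(N·c) + f = 274²/(1.2 × 0.053) + 274 = 75076/0.0636 + 274 ≈ 1180714.3 mm ≈ 1180 m.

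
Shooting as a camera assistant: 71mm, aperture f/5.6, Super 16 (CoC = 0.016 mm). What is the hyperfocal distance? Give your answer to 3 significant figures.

56.3 m

Hyperfocal distance H = f²/(N·c) + f = 71²/(5.6 × 0.016) + 71 = 5041/0.0896 + 71 ≈ 56332.2 mm ≈ 56.3 m.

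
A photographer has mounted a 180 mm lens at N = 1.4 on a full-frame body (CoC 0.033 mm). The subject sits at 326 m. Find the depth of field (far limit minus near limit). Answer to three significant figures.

386 m

Hyperfocal distance H = f²/(N·c) + f = 180²/(1.4 × 0.033) + 180 = 32400/0.0462 + 180 ≈ 701478.7 mm ≈ 701.5 m.
Near limit Dn = s·(H − f)/(H + s − 2f) = 326000 × (701478.7 − 180) / (701478.7 + 326000 − 2 × 180) = 326000 × 701298.7 / 1027118.7 ≈ 222587 mm.
Far limit Df = s·(H − f)/(H − s) = 326000 × (701478.7 − 180) / (701478.7 − 326000) = 326000 × 701298.7 / 375478.7 ≈ 608885 mm.
Depth of field = Df − Dn = 608885 − 222587 ≈ 386298 mm ≈ 386 m.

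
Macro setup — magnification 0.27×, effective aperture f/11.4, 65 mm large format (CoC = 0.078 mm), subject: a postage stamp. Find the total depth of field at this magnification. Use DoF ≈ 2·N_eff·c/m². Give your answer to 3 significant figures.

At magnification m, DoF ≈ 2·N_eff·c/m² = 2 × 11.4 × 0.078 / 0.27² = 1.778 / 0.0729 ≈ 24.4 mm.

24.4 mm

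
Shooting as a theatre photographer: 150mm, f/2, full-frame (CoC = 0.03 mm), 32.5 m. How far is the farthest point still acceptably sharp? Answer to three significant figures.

Hyperfocal distance H = f²/(N·c) + f = 150²/(2 × 0.03) + 150 = 22500/0.06 + 150 ≈ 375150.0 mm ≈ 375.1 m.
Far limit Df = s·(H − f)/(H − s) = 32500 × (375150.0 − 150) / (375150.0 − 32500) = 32500 × 375000.0 / 342650.0 ≈ 35568 mm ≈ 35.6 m.

35.6 m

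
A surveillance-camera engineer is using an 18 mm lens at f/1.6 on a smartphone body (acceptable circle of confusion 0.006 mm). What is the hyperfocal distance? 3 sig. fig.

Hyperfocal distance H = f²/(N·c) + f = 18²/(1.6 × 0.006) + 18 = 324/0.0096 + 18 ≈ 33768.0 mm ≈ 33.8 m.

33.8 m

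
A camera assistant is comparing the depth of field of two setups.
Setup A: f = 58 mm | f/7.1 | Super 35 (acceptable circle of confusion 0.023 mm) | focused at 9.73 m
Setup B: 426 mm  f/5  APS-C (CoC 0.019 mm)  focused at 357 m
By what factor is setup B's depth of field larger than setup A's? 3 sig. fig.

11.8

Setup A: H = 58²/(7.1×0.023) + 58 ≈ 20658.1 mm; DoF = Df − Dn = 18342 − 6621 ≈ 11721 mm.
Setup B: H = 426²/(5×0.019) + 426 ≈ 1910699.7 mm; DoF = Df − Dn = 438931 − 300844 ≈ 138087 mm.
Ratio = 138087 / 11721 ≈ 11.8.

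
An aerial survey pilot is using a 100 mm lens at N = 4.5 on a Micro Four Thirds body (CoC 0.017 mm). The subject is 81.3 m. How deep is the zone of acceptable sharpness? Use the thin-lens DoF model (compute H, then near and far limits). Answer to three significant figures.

164 m

Hyperfocal distance H = f²/(N·c) + f = 100²/(4.5 × 0.017) + 100 = 10000/0.0765 + 100 ≈ 130819.0 mm ≈ 130.8 m.
Near limit Dn = s·(H − f)/(H + s − 2f) = 81300 × (130819.0 − 100) / (130819.0 + 81300 − 2 × 100) = 81300 × 130719.0 / 211919.0 ≈ 50149 mm.
Far limit Df = s·(H − f)/(H − s) = 81300 × (130819.0 − 100) / (130819.0 − 81300) = 81300 × 130719.0 / 49519.0 ≈ 214614 mm.
Depth of field = Df − Dn = 214614 − 50149 ≈ 164465 mm ≈ 164 m.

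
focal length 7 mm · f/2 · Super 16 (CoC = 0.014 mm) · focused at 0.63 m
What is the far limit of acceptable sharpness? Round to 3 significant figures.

0.978 m

Hyperfocal distance H = f²/(N·c) + f = 7²/(2 × 0.014) + 7 = 49/0.028 + 7 ≈ 1757.0 mm ≈ 1.757 m.
Far limit Df = s·(H − f)/(H − s) = 630 × (1757.0 − 7) / (1757.0 − 630) = 630 × 1750.0 / 1127.0 ≈ 978.26 mm ≈ 0.978 m.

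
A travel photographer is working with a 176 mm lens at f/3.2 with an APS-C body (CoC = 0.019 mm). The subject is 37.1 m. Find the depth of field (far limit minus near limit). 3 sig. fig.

Hyperfocal distance H = f²/(N·c) + f = 176²/(3.2 × 0.019) + 176 = 30976/0.0608 + 176 ≈ 509649.7 mm ≈ 509.6 m.
Near limit Dn = s·(H − f)/(H + s − 2f) = 37100 × (509649.7 − 176) / (509649.7 + 37100 − 2 × 176) = 37100 × 509473.7 / 546397.7 ≈ 34592.9 mm.
Far limit Df = s·(H − f)/(H − s) = 37100 × (509649.7 − 176) / (509649.7 − 37100) = 37100 × 509473.7 / 472549.7 ≈ 39998.9 mm.
Depth of field = Df − Dn = 39998.9 − 34592.9 ≈ 5406.0 mm ≈ 5.41 m.

5.41 m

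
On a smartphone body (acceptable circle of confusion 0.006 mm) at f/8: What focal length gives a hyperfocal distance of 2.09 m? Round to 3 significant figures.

9.99 mm

From H = f²/(N·c) + f, with f ≪ H: f ≈ √(H·N·c) = √(2090 × 8 × 0.006) = √100.32 ≈ 10.02 mm.
Exact: f² + N·c·f − N·c·H = 0 ⇒ f = (−N·c + √((N·c)² + 4·N·c·H))/2 = (−0.048 + √401.28)/2 ≈ 9.9920 mm ≈ 9.99 mm.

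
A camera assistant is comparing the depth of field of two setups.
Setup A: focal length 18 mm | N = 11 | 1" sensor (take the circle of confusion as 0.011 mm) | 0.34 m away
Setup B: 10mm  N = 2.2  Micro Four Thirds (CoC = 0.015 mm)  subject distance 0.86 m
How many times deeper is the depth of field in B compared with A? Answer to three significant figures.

Setup A: H = 18²/(11×0.011) + 18 ≈ 2695.7 mm; DoF = Df − Dn = 386.475 − 303.503 ≈ 82.972 mm.
Setup B: H = 10²/(2.2×0.015) + 10 ≈ 3040.3 mm; DoF = Df − Dn = 1195.27 − 671.61 ≈ 523.66 mm.
Ratio = 523.66 / 82.972 ≈ 6.31.

6.31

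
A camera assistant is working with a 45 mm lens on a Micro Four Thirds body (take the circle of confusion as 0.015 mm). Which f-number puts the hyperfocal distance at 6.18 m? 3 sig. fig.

f/22

Rearrange H = f²/(N·c) + f for N: N = f² / ((H − f)·c).
N = 45² / ((6180 − 45) × 0.015) = 2025 / 92.02 ≈ 22.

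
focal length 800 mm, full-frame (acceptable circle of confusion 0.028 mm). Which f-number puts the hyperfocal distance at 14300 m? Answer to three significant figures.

f/1.60

Rearrange H = f²/(N·c) + f for N: N = f² / ((H − f)·c).
N = 800² / ((14300000 − 800) × 0.028) = 640000 / 400378 ≈ 1.60.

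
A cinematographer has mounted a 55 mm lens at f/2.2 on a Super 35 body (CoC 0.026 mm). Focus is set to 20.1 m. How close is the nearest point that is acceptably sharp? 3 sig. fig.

Hyperfocal distance H = f²/(N·c) + f = 55²/(2.2 × 0.026) + 55 = 3025/0.0572 + 55 ≈ 52939.6 mm ≈ 52.94 m.
Near limit Dn = s·(H − f)/(H + s − 2f) = 20100 × (52939.6 − 55) / (52939.6 + 20100 − 2 × 55) = 20100 × 52884.6 / 72929.6 ≈ 14575 mm ≈ 14.6 m.

14.6 m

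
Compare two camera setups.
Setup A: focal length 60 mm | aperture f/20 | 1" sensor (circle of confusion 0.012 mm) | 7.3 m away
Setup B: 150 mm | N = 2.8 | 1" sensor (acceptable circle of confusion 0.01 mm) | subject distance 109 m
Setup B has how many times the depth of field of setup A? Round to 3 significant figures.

Setup A: H = 60²/(20×0.012) + 60 ≈ 15060.0 mm; DoF = Df − Dn = 14110.8 − 4923.6 ≈ 9187.2 mm.
Setup B: H = 150²/(2.8×0.01) + 150 ≈ 803721.4 mm; DoF = Df − Dn = 126078 − 95997 ≈ 30081 mm.
Ratio = 30081 / 9187.2 ≈ 3.27.

3.27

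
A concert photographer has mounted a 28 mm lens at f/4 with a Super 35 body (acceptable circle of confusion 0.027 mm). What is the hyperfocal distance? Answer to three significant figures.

7.29 m

Hyperfocal distance H = f²/(N·c) + f = 28²/(4 × 0.027) + 28 = 784/0.108 + 28 ≈ 7287.3 mm ≈ 7.29 m.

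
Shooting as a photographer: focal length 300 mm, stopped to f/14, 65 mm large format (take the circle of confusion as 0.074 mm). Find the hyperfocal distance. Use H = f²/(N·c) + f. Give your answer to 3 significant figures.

87.2 m

Hyperfocal distance H = f²/(N·c) + f = 300²/(14 × 0.074) + 300 = 90000/1.036 + 300 ≈ 87172.6 mm ≈ 87.2 m.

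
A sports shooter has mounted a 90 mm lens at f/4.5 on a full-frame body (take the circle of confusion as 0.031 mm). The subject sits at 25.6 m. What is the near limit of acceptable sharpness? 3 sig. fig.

Hyperfocal distance H = f²/(N·c) + f = 90²/(4.5 × 0.031) + 90 = 8100/0.1395 + 90 ≈ 58154.5 mm ≈ 58.15 m.
Near limit Dn = s·(H − f)/(H + s − 2f) = 25600 × (58154.5 − 90) / (58154.5 + 25600 − 2 × 90) = 25600 × 58064.5 / 83574.5 ≈ 17786 mm ≈ 17.8 m.

17.8 m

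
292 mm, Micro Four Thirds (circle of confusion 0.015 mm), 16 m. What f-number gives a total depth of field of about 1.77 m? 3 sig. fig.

Write h = H − f = f²/(N·c). The thin-lens limits are Dn = s·h/(h + (s−f)) and Df = s·h/(h − (s−f)), so DoF = Df − Dn = 2·s·(s−f)·h / (h² − (s−f)²).
That is a quadratic in h: DoF·h² − 2·s·(s−f)·h − DoF·(s−f)² = 0 ⇒ h = (s−f)·(s + √(s² + DoF²)) / DoF = 15708 × (16000 + √(16000² + 1770²)) / 1770 = 15708 × (16000 + 16097.6) / 1770 ≈ 284853 mm.
Then N = f²/(c·h) = 292² / (0.015 × 284853) = 85264 / 4272.8 ≈ 20.

f/20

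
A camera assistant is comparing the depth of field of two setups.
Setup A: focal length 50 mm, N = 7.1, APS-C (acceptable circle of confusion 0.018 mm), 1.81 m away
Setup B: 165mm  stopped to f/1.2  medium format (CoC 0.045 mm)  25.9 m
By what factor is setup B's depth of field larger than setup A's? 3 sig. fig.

8.07

Setup A: H = 50²/(7.1×0.018) + 50 ≈ 19611.8 mm; DoF = Df − Dn = 1988.95 − 1660.59 ≈ 328.36 mm.
Setup B: H = 165²/(1.2×0.045) + 165 ≈ 504331.7 mm; DoF = Df − Dn = 27293.2 − 24642.2 ≈ 2651.0 mm.
Ratio = 2651.0 / 328.36 ≈ 8.07.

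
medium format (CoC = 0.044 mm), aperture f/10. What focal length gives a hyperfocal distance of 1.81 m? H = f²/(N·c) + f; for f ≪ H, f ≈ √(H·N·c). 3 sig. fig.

From H = f²/(N·c) + f, with f ≪ H: f ≈ √(H·N·c) = √(1810 × 10 × 0.044) = √796.40 ≈ 28.22 mm.
Exact: f² + N·c·f − N·c·H = 0 ⇒ f = (−N·c + √((N·c)² + 4·N·c·H))/2 = (−0.44 + √3185.8)/2 ≈ 28.001 mm ≈ 28.0 mm.

28.0 mm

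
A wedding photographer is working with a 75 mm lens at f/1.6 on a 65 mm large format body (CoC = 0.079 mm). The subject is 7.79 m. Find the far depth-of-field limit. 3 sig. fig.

9.42 m

Hyperfocal distance H = f²/(N·c) + f = 75²/(1.6 × 0.079) + 75 = 5625/0.1264 + 75 ≈ 44576.6 mm ≈ 44.58 m.
Far limit Df = s·(H − f)/(H − s) = 7790 × (44576.6 − 75) / (44576.6 − 7790) = 7790 × 44501.6 / 36786.6 ≈ 9423.7 mm ≈ 9.42 m.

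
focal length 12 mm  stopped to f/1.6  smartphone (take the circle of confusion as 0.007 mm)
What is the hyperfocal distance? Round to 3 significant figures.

Hyperfocal distance H = f²/(N·c) + f = 12²/(1.6 × 0.007) + 12 = 144/0.0112 + 12 ≈ 12869.1 mm ≈ 12.9 m.

12.9 m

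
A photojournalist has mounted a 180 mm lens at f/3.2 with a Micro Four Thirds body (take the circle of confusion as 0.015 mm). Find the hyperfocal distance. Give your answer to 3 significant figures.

Hyperfocal distance H = f²/(N·c) + f = 180²/(3.2 × 0.015) + 180 = 32400/0.048 + 180 ≈ 675180.0 mm ≈ 675 m.

675 m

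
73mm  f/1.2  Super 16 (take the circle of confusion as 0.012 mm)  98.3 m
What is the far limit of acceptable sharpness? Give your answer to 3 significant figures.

134 m

Hyperfocal distance H = f²/(N·c) + f = 73²/(1.2 × 0.012) + 73 = 5329/0.0144 + 73 ≈ 370142.4 mm ≈ 370.1 m.
Far limit Df = s·(H − f)/(H − s) = 98300 × (370142.4 − 73) / (370142.4 − 98300) = 98300 × 370069.4 / 271842.4 ≈ 133820 mm ≈ 134 m.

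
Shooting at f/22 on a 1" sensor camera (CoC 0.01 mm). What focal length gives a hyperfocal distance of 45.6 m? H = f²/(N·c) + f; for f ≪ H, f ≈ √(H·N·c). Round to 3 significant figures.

From H = f²/(N·c) + f, with f ≪ H: f ≈ √(H·N·c) = √(45600 × 22 × 0.01) = √10032 ≈ 100.2 mm.
The +f correction barely moves this — solving exactly, f² + N·c·f − N·c·H = 0 ⇒ f = (−N·c + √((N·c)² + 4·N·c·H))/2 = (−0.22 + √40128)/2 ≈ 100.05 mm, so f ≈ 100 mm.

100 mm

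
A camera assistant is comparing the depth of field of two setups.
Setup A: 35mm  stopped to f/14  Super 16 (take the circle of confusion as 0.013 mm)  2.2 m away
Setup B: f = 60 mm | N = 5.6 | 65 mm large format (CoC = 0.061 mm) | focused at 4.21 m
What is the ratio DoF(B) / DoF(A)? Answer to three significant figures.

Setup A: H = 35²/(14×0.013) + 35 ≈ 6765.8 mm; DoF = Df − Dn = 3243.2 − 1664.6 ≈ 1578.6 mm.
Setup B: H = 60²/(5.6×0.061) + 60 ≈ 10598.6 mm; DoF = Df − Dn = 6944.8 − 3020.5 ≈ 3924.3 mm.
Ratio = 3924.3 / 1578.6 ≈ 2.49.

2.49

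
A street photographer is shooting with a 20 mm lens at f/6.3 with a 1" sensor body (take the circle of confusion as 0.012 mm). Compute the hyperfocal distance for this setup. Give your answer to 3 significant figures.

Hyperfocal distance H = f²/(N·c) + f = 20²/(6.3 × 0.012) + 20 = 400/0.0756 + 20 ≈ 5311.0 mm ≈ 5.31 m.

5.31 m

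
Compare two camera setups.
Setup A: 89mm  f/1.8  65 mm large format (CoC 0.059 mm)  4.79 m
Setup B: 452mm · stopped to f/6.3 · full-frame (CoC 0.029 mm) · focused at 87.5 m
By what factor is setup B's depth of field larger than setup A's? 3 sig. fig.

Setup A: H = 89²/(1.8×0.059) + 89 ≈ 74674.7 mm; DoF = Df − Dn = 5112.21 − 4506.00 ≈ 606.21 mm.
Setup B: H = 452²/(6.3×0.029) + 452 ≈ 1118700.5 mm; DoF = Df − Dn = 94886 − 81181 ≈ 13705 mm.
Ratio = 13705 / 606.21 ≈ 22.6.

22.6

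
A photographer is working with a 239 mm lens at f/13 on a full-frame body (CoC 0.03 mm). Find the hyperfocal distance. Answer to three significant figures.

Hyperfocal distance H = f²/(N·c) + f = 239²/(13 × 0.03) + 239 = 57121/0.39 + 239 ≈ 146703.1 mm ≈ 147 m.

147 m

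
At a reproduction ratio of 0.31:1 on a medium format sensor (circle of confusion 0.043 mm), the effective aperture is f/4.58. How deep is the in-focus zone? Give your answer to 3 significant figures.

At magnification m, DoF ≈ 2·N_eff·c/m² = 2 × 4.58 × 0.043 / 0.31² = 0.3939 / 0.0961 ≈ 4.1 mm.

4.10 mm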